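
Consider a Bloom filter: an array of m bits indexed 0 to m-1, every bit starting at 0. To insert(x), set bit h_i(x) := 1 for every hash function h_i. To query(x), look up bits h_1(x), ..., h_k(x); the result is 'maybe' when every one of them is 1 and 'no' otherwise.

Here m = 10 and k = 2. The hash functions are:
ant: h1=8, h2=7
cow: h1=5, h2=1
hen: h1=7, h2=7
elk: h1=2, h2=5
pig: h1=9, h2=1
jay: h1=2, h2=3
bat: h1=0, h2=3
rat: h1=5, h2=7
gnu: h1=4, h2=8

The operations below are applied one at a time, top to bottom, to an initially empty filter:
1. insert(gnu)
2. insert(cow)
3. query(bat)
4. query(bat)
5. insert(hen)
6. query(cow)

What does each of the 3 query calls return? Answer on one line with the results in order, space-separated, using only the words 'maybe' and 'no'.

Answer: no no maybe

Derivation:
Start: bits=0000000000
Op 1: insert gnu -> sets bits 4 8 -> bits=0000100010
Op 2: insert cow -> sets bits 1 5 -> bits=0100110010
Op 3: query bat -> checks bit0=0, bit3=0 (has a 0) -> no
Op 4: query bat -> checks bit0=0, bit3=0 (has a 0) -> no
Op 5: insert hen -> sets bits 7 -> bits=0100110110
Op 6: query cow -> checks bit1=1, bit5=1 (all 1) -> maybe
Query results in order: no no maybe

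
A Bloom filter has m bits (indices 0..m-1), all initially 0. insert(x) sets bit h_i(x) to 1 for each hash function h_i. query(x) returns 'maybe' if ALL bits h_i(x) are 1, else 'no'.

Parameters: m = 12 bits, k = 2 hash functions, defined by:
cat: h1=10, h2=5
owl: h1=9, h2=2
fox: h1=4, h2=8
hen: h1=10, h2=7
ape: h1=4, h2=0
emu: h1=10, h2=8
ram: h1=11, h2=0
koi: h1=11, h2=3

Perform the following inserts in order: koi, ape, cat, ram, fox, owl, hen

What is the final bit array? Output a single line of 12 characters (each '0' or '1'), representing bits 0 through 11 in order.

Answer: 101111011111

Derivation:
Start: bits=000000000000
After insert 'koi': sets bits 3 11 -> bits=000100000001
After insert 'ape': sets bits 0 4 -> bits=100110000001
After insert 'cat': sets bits 5 10 -> bits=100111000011
After insert 'ram': sets bits 0 11 -> bits=100111000011
After insert 'fox': sets bits 4 8 -> bits=100111001011
After insert 'owl': sets bits 2 9 -> bits=101111001111
After insert 'hen': sets bits 7 10 -> bits=101111011111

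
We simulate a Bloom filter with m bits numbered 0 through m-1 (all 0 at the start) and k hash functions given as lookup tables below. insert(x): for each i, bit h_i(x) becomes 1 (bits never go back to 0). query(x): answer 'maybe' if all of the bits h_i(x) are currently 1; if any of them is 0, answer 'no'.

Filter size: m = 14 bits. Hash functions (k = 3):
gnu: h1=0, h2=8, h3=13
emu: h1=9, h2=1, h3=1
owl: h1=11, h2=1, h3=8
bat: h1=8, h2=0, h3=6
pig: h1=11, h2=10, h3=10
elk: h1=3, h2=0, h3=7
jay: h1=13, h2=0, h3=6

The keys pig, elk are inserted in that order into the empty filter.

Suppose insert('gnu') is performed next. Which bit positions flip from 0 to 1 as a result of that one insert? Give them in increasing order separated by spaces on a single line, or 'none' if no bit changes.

Start: bits=00000000000000
After insert 'pig': sets bits 10 11 -> bits=00000000001100
After insert 'elk': sets bits 0 3 7 -> bits=10010001001100
insert 'gnu' would touch bits 0 8 13; currently bit0=1, bit8=0, bit13=0
Bits that are 0 among those (would change 0->1): 8 13

Answer: 8 13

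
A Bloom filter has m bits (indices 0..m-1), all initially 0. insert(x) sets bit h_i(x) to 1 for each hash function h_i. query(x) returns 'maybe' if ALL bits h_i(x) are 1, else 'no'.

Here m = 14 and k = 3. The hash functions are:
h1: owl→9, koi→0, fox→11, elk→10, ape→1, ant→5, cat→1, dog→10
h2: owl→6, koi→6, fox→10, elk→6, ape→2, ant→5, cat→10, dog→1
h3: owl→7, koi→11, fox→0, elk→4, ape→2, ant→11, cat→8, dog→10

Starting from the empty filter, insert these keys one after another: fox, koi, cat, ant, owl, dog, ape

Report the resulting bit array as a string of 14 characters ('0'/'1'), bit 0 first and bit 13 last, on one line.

Answer: 11100111111100

Derivation:
Start: bits=00000000000000
After insert 'fox': sets bits 0 10 11 -> bits=10000000001100
After insert 'koi': sets bits 0 6 11 -> bits=10000010001100
After insert 'cat': sets bits 1 8 10 -> bits=11000010101100
After insert 'ant': sets bits 5 11 -> bits=11000110101100
After insert 'owl': sets bits 6 7 9 -> bits=11000111111100
After insert 'dog': sets bits 1 10 -> bits=11000111111100
After insert 'ape': sets bits 1 2 -> bits=11100111111100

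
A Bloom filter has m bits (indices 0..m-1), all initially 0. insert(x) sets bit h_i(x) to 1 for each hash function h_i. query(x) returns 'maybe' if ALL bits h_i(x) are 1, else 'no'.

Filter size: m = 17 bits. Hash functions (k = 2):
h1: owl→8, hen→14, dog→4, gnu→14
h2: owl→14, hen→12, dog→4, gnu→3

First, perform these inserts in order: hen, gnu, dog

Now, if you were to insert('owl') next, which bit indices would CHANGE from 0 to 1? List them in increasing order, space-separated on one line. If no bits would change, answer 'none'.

Start: bits=00000000000000000
After insert 'hen': sets bits 12 14 -> bits=00000000000010100
After insert 'gnu': sets bits 3 14 -> bits=00010000000010100
After insert 'dog': sets bits 4 -> bits=00011000000010100
insert 'owl' would touch bits 8 14; currently bit8=0, bit14=1
Bits that are 0 among those (would change 0->1): 8

Answer: 8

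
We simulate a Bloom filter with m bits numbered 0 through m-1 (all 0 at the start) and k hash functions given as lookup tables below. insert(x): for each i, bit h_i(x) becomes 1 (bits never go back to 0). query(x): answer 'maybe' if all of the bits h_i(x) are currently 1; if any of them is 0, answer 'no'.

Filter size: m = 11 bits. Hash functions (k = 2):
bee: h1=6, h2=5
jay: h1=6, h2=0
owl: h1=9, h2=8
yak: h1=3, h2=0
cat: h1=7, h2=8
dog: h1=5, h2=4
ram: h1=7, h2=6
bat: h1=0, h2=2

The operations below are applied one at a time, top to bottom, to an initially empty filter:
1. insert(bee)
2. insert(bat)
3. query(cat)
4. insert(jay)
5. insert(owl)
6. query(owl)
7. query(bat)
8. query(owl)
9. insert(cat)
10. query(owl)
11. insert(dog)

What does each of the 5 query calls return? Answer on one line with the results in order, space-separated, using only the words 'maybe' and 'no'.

Start: bits=00000000000
Op 1: insert bee -> sets bits 5 6 -> bits=00000110000
Op 2: insert bat -> sets bits 0 2 -> bits=10100110000
Op 3: query cat -> checks bit7=0, bit8=0 (has a 0) -> no
Op 4: insert jay -> sets bits 0 6 -> bits=10100110000
Op 5: insert owl -> sets bits 8 9 -> bits=10100110110
Op 6: query owl -> checks bit8=1, bit9=1 (all 1) -> maybe
Op 7: query bat -> checks bit0=1, bit2=1 (all 1) -> maybe
Op 8: query owl -> checks bit8=1, bit9=1 (all 1) -> maybe
Op 9: insert cat -> sets bits 7 8 -> bits=10100111110
Op 10: query owl -> checks bit8=1, bit9=1 (all 1) -> maybe
Op 11: insert dog -> sets bits 4 5 -> bits=10101111110
Query results in order: no maybe maybe maybe maybe

Answer: no maybe maybe maybe maybe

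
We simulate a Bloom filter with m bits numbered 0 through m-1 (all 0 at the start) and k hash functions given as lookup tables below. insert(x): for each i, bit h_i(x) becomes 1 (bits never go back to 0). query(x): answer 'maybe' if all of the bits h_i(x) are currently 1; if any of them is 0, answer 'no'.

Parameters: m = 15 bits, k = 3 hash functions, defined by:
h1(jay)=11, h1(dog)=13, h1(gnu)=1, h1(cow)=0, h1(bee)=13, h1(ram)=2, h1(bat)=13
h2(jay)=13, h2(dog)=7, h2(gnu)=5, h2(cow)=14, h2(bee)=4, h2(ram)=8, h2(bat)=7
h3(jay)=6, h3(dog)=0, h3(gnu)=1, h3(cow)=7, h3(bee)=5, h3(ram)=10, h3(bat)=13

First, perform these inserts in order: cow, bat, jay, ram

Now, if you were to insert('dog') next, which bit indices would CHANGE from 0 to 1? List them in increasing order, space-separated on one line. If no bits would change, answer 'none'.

Answer: none

Derivation:
Start: bits=000000000000000
After insert 'cow': sets bits 0 7 14 -> bits=100000010000001
After insert 'bat': sets bits 7 13 -> bits=100000010000011
After insert 'jay': sets bits 6 11 13 -> bits=100000110001011
After insert 'ram': sets bits 2 8 10 -> bits=101000111011011
insert 'dog' would touch bits 0 7 13; currently bit0=1, bit7=1, bit13=1
Bits that are 0 among those (would change 0->1): none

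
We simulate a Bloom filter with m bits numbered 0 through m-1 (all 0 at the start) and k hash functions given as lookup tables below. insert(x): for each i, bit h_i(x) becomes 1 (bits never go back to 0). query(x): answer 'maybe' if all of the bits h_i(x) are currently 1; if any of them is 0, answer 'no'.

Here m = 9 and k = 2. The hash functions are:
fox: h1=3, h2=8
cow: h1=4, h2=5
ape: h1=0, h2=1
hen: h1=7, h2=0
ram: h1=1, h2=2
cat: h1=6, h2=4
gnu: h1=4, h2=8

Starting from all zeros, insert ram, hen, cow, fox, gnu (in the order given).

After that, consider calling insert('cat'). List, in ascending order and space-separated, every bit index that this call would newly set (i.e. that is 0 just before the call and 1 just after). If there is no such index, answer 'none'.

Answer: 6

Derivation:
Start: bits=000000000
After insert 'ram': sets bits 1 2 -> bits=011000000
After insert 'hen': sets bits 0 7 -> bits=111000010
After insert 'cow': sets bits 4 5 -> bits=111011010
After insert 'fox': sets bits 3 8 -> bits=111111011
After insert 'gnu': sets bits 4 8 -> bits=111111011
insert 'cat' would touch bits 4 6; currently bit4=1, bit6=0
Bits that are 0 among those (would change 0->1): 6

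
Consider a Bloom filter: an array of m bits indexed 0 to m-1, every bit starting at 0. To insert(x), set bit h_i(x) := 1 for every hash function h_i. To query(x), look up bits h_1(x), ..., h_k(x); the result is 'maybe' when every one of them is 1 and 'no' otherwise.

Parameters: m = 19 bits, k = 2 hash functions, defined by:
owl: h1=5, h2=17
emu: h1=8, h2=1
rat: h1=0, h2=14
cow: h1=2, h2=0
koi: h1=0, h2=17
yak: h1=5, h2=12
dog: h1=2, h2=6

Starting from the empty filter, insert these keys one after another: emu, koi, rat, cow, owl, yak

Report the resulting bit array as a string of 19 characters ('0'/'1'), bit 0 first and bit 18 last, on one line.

Start: bits=0000000000000000000
After insert 'emu': sets bits 1 8 -> bits=0100000010000000000
After insert 'koi': sets bits 0 17 -> bits=1100000010000000010
After insert 'rat': sets bits 0 14 -> bits=1100000010000010010
After insert 'cow': sets bits 0 2 -> bits=1110000010000010010
After insert 'owl': sets bits 5 17 -> bits=1110010010000010010
After insert 'yak': sets bits 5 12 -> bits=1110010010001010010

Answer: 1110010010001010010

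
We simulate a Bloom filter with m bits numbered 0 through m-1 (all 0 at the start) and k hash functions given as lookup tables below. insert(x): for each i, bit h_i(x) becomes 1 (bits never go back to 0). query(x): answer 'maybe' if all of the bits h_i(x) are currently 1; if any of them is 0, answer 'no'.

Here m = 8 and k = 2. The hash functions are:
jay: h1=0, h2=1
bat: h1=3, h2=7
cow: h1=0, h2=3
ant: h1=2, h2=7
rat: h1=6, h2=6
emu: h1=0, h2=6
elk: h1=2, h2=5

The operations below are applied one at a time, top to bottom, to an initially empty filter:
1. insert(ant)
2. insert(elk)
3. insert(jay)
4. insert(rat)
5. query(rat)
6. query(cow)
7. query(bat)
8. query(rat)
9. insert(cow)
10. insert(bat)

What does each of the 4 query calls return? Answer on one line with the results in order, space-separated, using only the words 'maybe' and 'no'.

Start: bits=00000000
Op 1: insert ant -> sets bits 2 7 -> bits=00100001
Op 2: insert elk -> sets bits 2 5 -> bits=00100101
Op 3: insert jay -> sets bits 0 1 -> bits=11100101
Op 4: insert rat -> sets bits 6 -> bits=11100111
Op 5: query rat -> checks bit6=1 (all 1) -> maybe
Op 6: query cow -> checks bit0=1, bit3=0 (has a 0) -> no
Op 7: query bat -> checks bit3=0, bit7=1 (has a 0) -> no
Op 8: query rat -> checks bit6=1 (all 1) -> maybe
Op 9: insert cow -> sets bits 0 3 -> bits=11110111
Op 10: insert bat -> sets bits 3 7 -> bits=11110111
Query results in order: maybe no no maybe

Answer: maybe no no maybe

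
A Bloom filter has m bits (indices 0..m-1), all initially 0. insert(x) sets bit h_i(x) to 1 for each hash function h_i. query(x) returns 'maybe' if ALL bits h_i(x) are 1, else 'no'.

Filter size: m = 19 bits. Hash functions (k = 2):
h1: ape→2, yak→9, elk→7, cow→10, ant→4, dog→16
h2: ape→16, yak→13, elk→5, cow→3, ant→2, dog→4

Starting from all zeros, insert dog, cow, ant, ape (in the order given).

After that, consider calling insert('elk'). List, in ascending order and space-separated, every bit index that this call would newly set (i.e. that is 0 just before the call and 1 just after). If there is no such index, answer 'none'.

Start: bits=0000000000000000000
After insert 'dog': sets bits 4 16 -> bits=0000100000000000100
After insert 'cow': sets bits 3 10 -> bits=0001100000100000100
After insert 'ant': sets bits 2 4 -> bits=0011100000100000100
After insert 'ape': sets bits 2 16 -> bits=0011100000100000100
insert 'elk' would touch bits 5 7; currently bit5=0, bit7=0
Bits that are 0 among those (would change 0->1): 5 7

Answer: 5 7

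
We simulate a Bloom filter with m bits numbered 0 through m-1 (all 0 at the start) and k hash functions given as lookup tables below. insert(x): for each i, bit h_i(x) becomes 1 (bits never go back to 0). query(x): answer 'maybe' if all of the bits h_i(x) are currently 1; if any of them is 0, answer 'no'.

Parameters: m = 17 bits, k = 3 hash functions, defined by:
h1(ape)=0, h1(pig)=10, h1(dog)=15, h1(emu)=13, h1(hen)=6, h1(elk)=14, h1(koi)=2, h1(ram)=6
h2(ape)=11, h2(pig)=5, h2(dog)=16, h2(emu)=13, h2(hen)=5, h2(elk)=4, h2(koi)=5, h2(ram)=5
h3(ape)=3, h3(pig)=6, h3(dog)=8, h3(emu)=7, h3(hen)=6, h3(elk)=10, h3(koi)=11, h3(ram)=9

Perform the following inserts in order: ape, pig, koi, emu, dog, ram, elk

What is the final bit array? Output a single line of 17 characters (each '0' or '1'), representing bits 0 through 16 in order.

Start: bits=00000000000000000
After insert 'ape': sets bits 0 3 11 -> bits=10010000000100000
After insert 'pig': sets bits 5 6 10 -> bits=10010110001100000
After insert 'koi': sets bits 2 5 11 -> bits=10110110001100000
After insert 'emu': sets bits 7 13 -> bits=10110111001101000
After insert 'dog': sets bits 8 15 16 -> bits=10110111101101011
After insert 'ram': sets bits 5 6 9 -> bits=10110111111101011
After insert 'elk': sets bits 4 10 14 -> bits=10111111111101111

Answer: 10111111111101111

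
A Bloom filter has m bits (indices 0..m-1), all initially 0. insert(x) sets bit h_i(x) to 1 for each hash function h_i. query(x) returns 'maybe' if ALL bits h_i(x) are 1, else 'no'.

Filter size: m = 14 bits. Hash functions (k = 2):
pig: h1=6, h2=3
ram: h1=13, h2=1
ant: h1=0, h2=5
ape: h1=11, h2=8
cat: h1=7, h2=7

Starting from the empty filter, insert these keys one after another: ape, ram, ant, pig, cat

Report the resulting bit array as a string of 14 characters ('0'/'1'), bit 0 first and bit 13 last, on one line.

Answer: 11010111100101

Derivation:
Start: bits=00000000000000
After insert 'ape': sets bits 8 11 -> bits=00000000100100
After insert 'ram': sets bits 1 13 -> bits=01000000100101
After insert 'ant': sets bits 0 5 -> bits=11000100100101
After insert 'pig': sets bits 3 6 -> bits=11010110100101
After insert 'cat': sets bits 7 -> bits=11010111100101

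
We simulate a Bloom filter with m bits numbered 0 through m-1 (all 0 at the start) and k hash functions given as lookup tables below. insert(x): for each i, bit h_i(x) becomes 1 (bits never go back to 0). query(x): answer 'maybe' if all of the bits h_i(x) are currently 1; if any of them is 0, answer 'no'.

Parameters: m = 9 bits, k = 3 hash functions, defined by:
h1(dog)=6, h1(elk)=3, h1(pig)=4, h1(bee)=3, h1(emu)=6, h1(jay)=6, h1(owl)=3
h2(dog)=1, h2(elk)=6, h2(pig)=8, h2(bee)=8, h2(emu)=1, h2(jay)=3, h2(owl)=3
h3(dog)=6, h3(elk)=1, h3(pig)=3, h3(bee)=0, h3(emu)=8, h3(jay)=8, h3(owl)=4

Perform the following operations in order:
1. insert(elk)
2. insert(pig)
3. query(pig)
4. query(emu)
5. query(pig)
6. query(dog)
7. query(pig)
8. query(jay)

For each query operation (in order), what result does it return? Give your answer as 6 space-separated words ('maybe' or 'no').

Start: bits=000000000
Op 1: insert elk -> sets bits 1 3 6 -> bits=010100100
Op 2: insert pig -> sets bits 3 4 8 -> bits=010110101
Op 3: query pig -> checks bit3=1, bit4=1, bit8=1 (all 1) -> maybe
Op 4: query emu -> checks bit1=1, bit6=1, bit8=1 (all 1) -> maybe
Op 5: query pig -> checks bit3=1, bit4=1, bit8=1 (all 1) -> maybe
Op 6: query dog -> checks bit1=1, bit6=1 (all 1) -> maybe
Op 7: query pig -> checks bit3=1, bit4=1, bit8=1 (all 1) -> maybe
Op 8: query jay -> checks bit3=1, bit6=1, bit8=1 (all 1) -> maybe
Query results in order: maybe maybe maybe maybe maybe maybe

Answer: maybe maybe maybe maybe maybe maybe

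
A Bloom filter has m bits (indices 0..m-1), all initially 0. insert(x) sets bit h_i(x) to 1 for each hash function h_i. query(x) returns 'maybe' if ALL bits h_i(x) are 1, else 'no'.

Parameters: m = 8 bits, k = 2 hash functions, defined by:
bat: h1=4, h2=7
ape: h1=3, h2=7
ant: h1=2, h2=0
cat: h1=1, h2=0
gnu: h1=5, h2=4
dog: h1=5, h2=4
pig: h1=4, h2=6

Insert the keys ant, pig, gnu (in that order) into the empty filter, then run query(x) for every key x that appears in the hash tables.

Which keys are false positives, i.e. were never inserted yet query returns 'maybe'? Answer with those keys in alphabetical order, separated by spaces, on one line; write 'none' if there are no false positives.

Answer: dog

Derivation:
Start: bits=00000000
After insert 'ant': sets bits 0 2 -> bits=10100000
After insert 'pig': sets bits 4 6 -> bits=10101010
After insert 'gnu': sets bits 4 5 -> bits=10101110
Not inserted: ape bat cat dog — query each against bits=10101110:
query ape: checks bit3=0, bit7=0 (has a 0) -> no => not a false positive
query bat: checks bit4=1, bit7=0 (has a 0) -> no => not a false positive
query cat: checks bit0=1, bit1=0 (has a 0) -> no => not a false positive
query dog: checks bit4=1, bit5=1 (all 1) -> maybe => FALSE POSITIVE
False positives (alphabetical): dog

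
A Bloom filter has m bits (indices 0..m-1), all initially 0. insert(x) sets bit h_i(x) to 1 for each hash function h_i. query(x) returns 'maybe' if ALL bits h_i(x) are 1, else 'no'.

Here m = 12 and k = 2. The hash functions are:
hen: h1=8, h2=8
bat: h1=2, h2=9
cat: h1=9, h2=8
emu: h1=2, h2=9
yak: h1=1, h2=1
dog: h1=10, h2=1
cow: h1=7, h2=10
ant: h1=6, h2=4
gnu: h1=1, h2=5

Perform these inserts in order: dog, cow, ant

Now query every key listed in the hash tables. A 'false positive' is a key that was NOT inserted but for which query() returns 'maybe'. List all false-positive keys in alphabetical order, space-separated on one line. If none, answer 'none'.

Answer: yak

Derivation:
Start: bits=000000000000
After insert 'dog': sets bits 1 10 -> bits=010000000010
After insert 'cow': sets bits 7 10 -> bits=010000010010
After insert 'ant': sets bits 4 6 -> bits=010010110010
Not inserted: bat cat emu gnu hen yak — query each against bits=010010110010:
query bat: checks bit2=0, bit9=0 (has a 0) -> no => not a false positive
query cat: checks bit8=0, bit9=0 (has a 0) -> no => not a false positive
query emu: checks bit2=0, bit9=0 (has a 0) -> no => not a false positive
query gnu: checks bit1=1, bit5=0 (has a 0) -> no => not a false positive
query hen: checks bit8=0 (has a 0) -> no => not a false positive
query yak: checks bit1=1 (all 1) -> maybe => FALSE POSITIVE
False positives (alphabetical): yak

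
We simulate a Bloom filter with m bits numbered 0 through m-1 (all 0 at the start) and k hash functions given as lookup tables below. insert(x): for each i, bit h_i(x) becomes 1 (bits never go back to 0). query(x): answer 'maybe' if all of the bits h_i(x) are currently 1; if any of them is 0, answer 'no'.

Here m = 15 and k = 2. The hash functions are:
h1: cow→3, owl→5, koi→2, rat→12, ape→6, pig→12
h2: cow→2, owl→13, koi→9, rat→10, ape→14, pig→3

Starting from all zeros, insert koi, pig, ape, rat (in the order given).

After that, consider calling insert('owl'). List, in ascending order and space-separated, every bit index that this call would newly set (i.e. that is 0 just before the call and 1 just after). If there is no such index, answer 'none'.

Start: bits=000000000000000
After insert 'koi': sets bits 2 9 -> bits=001000000100000
After insert 'pig': sets bits 3 12 -> bits=001100000100100
After insert 'ape': sets bits 6 14 -> bits=001100100100101
After insert 'rat': sets bits 10 12 -> bits=001100100110101
insert 'owl' would touch bits 5 13; currently bit5=0, bit13=0
Bits that are 0 among those (would change 0->1): 5 13

Answer: 5 13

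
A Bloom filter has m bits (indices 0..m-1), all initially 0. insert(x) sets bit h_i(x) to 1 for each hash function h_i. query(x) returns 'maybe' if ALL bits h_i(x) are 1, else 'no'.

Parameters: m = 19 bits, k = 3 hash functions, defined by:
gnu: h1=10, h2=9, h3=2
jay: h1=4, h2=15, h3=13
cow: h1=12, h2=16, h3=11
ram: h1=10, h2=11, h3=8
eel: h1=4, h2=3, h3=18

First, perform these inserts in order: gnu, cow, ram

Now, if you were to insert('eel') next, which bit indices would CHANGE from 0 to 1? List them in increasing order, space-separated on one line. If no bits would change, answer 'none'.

Answer: 3 4 18

Derivation:
Start: bits=0000000000000000000
After insert 'gnu': sets bits 2 9 10 -> bits=0010000001100000000
After insert 'cow': sets bits 11 12 16 -> bits=0010000001111000100
After insert 'ram': sets bits 8 10 11 -> bits=0010000011111000100
insert 'eel' would touch bits 3 4 18; currently bit3=0, bit4=0, bit18=0
Bits that are 0 among those (would change 0->1): 3 4 18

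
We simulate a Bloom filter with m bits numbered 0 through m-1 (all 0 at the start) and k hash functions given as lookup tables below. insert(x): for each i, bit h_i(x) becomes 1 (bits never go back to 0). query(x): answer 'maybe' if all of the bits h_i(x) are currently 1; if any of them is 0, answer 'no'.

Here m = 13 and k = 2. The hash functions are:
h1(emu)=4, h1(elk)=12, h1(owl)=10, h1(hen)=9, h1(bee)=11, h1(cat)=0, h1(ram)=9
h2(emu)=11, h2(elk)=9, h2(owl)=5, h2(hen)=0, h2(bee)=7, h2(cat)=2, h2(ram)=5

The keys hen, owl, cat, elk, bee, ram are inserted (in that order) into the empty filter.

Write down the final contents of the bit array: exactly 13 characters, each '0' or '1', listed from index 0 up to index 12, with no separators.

Start: bits=0000000000000
After insert 'hen': sets bits 0 9 -> bits=1000000001000
After insert 'owl': sets bits 5 10 -> bits=1000010001100
After insert 'cat': sets bits 0 2 -> bits=1010010001100
After insert 'elk': sets bits 9 12 -> bits=1010010001101
After insert 'bee': sets bits 7 11 -> bits=1010010101111
After insert 'ram': sets bits 5 9 -> bits=1010010101111

Answer: 1010010101111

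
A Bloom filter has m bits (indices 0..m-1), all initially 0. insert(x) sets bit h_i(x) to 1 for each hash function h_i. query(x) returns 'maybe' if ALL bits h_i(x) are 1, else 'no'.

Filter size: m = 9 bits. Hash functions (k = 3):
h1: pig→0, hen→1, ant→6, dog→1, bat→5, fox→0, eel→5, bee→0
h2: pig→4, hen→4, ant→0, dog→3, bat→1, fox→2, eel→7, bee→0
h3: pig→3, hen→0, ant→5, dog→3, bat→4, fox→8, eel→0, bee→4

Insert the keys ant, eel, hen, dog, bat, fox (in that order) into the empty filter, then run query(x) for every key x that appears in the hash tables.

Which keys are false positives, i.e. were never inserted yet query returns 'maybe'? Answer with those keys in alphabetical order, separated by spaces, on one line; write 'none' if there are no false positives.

Start: bits=000000000
After insert 'ant': sets bits 0 5 6 -> bits=100001100
After insert 'eel': sets bits 0 5 7 -> bits=100001110
After insert 'hen': sets bits 0 1 4 -> bits=110011110
After insert 'dog': sets bits 1 3 -> bits=110111110
After insert 'bat': sets bits 1 4 5 -> bits=110111110
After insert 'fox': sets bits 0 2 8 -> bits=111111111
Not inserted: bee pig — query each against bits=111111111:
query bee: checks bit0=1, bit4=1 (all 1) -> maybe => FALSE POSITIVE
query pig: checks bit0=1, bit3=1, bit4=1 (all 1) -> maybe => FALSE POSITIVE
False positives (alphabetical): bee pig

Answer: bee pig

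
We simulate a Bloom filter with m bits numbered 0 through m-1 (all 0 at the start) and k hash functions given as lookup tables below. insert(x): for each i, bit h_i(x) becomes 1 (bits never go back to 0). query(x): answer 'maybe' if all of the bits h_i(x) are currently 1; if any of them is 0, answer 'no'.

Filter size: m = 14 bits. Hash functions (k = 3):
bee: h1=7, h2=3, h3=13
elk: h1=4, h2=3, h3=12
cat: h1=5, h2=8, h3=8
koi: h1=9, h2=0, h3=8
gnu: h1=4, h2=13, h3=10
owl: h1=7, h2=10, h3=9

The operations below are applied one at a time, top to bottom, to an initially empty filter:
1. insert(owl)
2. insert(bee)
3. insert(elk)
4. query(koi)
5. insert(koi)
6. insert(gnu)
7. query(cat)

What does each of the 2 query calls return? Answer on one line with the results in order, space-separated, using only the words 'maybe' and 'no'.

Answer: no no

Derivation:
Start: bits=00000000000000
Op 1: insert owl -> sets bits 7 9 10 -> bits=00000001011000
Op 2: insert bee -> sets bits 3 7 13 -> bits=00010001011001
Op 3: insert elk -> sets bits 3 4 12 -> bits=00011001011011
Op 4: query koi -> checks bit0=0, bit8=0, bit9=1 (has a 0) -> no
Op 5: insert koi -> sets bits 0 8 9 -> bits=10011001111011
Op 6: insert gnu -> sets bits 4 10 13 -> bits=10011001111011
Op 7: query cat -> checks bit5=0, bit8=1 (has a 0) -> no
Query results in order: no no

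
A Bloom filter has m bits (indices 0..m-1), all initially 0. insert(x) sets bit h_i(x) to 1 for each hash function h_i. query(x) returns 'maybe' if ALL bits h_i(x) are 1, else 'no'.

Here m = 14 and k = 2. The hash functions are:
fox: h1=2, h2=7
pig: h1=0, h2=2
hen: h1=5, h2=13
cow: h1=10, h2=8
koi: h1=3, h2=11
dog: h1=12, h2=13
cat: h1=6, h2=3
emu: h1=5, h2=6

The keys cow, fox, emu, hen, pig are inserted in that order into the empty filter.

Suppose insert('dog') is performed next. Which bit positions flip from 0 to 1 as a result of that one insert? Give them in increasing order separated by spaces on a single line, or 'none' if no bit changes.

Answer: 12

Derivation:
Start: bits=00000000000000
After insert 'cow': sets bits 8 10 -> bits=00000000101000
After insert 'fox': sets bits 2 7 -> bits=00100001101000
After insert 'emu': sets bits 5 6 -> bits=00100111101000
After insert 'hen': sets bits 5 13 -> bits=00100111101001
After insert 'pig': sets bits 0 2 -> bits=10100111101001
insert 'dog' would touch bits 12 13; currently bit12=0, bit13=1
Bits that are 0 among those (would change 0->1): 12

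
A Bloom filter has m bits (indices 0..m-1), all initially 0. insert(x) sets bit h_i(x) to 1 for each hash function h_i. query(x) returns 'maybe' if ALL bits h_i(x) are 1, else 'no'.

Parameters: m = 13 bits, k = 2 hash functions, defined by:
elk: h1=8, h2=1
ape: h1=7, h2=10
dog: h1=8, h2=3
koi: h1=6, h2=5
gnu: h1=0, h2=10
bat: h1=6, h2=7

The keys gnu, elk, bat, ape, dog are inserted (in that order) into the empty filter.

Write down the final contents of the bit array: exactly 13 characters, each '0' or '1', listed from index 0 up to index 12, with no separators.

Start: bits=0000000000000
After insert 'gnu': sets bits 0 10 -> bits=1000000000100
After insert 'elk': sets bits 1 8 -> bits=1100000010100
After insert 'bat': sets bits 6 7 -> bits=1100001110100
After insert 'ape': sets bits 7 10 -> bits=1100001110100
After insert 'dog': sets bits 3 8 -> bits=1101001110100

Answer: 1101001110100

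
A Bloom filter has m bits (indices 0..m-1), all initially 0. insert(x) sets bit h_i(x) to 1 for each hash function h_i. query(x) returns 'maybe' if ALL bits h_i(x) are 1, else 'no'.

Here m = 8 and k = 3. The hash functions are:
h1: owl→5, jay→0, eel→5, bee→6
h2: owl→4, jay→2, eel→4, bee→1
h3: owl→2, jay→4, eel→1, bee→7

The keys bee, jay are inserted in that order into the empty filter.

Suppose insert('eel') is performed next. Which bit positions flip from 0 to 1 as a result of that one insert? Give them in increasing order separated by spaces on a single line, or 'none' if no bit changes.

Start: bits=00000000
After insert 'bee': sets bits 1 6 7 -> bits=01000011
After insert 'jay': sets bits 0 2 4 -> bits=11101011
insert 'eel' would touch bits 1 4 5; currently bit1=1, bit4=1, bit5=0
Bits that are 0 among those (would change 0->1): 5

Answer: 5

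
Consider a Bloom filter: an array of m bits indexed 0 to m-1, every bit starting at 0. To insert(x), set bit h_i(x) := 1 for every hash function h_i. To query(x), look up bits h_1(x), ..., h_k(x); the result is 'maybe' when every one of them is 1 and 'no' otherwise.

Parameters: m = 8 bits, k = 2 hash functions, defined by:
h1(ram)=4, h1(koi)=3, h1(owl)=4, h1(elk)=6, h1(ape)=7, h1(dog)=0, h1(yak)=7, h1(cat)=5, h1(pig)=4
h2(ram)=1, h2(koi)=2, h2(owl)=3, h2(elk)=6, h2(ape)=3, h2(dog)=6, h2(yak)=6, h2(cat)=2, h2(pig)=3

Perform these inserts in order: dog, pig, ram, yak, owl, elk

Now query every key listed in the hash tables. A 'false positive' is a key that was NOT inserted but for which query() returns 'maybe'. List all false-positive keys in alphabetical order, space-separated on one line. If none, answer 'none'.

Answer: ape

Derivation:
Start: bits=00000000
After insert 'dog': sets bits 0 6 -> bits=10000010
After insert 'pig': sets bits 3 4 -> bits=10011010
After insert 'ram': sets bits 1 4 -> bits=11011010
After insert 'yak': sets bits 6 7 -> bits=11011011
After insert 'owl': sets bits 3 4 -> bits=11011011
After insert 'elk': sets bits 6 -> bits=11011011
Not inserted: ape cat koi — query each against bits=11011011:
query ape: checks bit3=1, bit7=1 (all 1) -> maybe => FALSE POSITIVE
query cat: checks bit2=0, bit5=0 (has a 0) -> no => not a false positive
query koi: checks bit2=0, bit3=1 (has a 0) -> no => not a false positive
False positives (alphabetical): ape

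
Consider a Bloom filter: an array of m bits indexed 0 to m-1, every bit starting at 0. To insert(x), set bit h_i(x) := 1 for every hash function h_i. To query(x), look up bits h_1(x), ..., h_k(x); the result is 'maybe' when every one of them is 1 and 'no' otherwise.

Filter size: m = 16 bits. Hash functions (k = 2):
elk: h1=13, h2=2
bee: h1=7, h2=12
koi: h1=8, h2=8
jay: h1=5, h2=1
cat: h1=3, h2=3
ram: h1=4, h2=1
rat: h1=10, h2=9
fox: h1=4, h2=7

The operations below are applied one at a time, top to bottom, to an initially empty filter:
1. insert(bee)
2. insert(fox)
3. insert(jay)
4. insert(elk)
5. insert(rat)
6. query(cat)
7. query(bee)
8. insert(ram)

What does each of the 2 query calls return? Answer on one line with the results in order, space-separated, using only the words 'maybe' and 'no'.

Start: bits=0000000000000000
Op 1: insert bee -> sets bits 7 12 -> bits=0000000100001000
Op 2: insert fox -> sets bits 4 7 -> bits=0000100100001000
Op 3: insert jay -> sets bits 1 5 -> bits=0100110100001000
Op 4: insert elk -> sets bits 2 13 -> bits=0110110100001100
Op 5: insert rat -> sets bits 9 10 -> bits=0110110101101100
Op 6: query cat -> checks bit3=0 (has a 0) -> no
Op 7: query bee -> checks bit7=1, bit12=1 (all 1) -> maybe
Op 8: insert ram -> sets bits 1 4 -> bits=0110110101101100
Query results in order: no maybe

Answer: no maybe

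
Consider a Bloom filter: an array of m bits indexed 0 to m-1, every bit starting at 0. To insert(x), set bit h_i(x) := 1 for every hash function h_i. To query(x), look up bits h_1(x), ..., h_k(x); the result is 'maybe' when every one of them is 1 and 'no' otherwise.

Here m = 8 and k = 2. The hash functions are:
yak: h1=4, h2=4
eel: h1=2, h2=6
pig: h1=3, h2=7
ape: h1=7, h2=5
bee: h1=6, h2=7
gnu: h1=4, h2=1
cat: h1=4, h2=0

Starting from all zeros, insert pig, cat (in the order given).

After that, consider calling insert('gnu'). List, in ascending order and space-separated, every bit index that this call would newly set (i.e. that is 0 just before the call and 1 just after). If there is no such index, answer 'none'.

Start: bits=00000000
After insert 'pig': sets bits 3 7 -> bits=00010001
After insert 'cat': sets bits 0 4 -> bits=10011001
insert 'gnu' would touch bits 1 4; currently bit1=0, bit4=1
Bits that are 0 among those (would change 0->1): 1

Answer: 1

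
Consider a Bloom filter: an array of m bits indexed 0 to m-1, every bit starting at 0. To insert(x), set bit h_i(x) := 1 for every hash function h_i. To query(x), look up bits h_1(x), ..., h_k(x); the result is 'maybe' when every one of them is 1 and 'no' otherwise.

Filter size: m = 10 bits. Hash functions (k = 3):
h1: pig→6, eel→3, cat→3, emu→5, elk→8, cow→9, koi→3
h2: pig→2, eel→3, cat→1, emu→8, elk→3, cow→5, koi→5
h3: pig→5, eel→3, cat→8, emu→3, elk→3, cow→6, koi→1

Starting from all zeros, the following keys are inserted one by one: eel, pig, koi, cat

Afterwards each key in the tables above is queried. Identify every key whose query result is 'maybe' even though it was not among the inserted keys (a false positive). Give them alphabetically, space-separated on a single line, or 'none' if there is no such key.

Start: bits=0000000000
After insert 'eel': sets bits 3 -> bits=0001000000
After insert 'pig': sets bits 2 5 6 -> bits=0011011000
After insert 'koi': sets bits 1 3 5 -> bits=0111011000
After insert 'cat': sets bits 1 3 8 -> bits=0111011010
Not inserted: cow elk emu — query each against bits=0111011010:
query cow: checks bit5=1, bit6=1, bit9=0 (has a 0) -> no => not a false positive
query elk: checks bit3=1, bit8=1 (all 1) -> maybe => FALSE POSITIVE
query emu: checks bit3=1, bit5=1, bit8=1 (all 1) -> maybe => FALSE POSITIVE
False positives (alphabetical): elk emu

Answer: elk emu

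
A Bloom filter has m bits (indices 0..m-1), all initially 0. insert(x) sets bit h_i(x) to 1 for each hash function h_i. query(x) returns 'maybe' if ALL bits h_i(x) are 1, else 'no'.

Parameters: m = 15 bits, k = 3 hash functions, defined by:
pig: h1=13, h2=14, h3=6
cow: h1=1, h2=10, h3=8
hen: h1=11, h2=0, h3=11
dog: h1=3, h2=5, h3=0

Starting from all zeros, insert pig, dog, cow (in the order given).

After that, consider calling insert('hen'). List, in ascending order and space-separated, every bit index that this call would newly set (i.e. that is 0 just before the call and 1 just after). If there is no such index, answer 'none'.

Start: bits=000000000000000
After insert 'pig': sets bits 6 13 14 -> bits=000000100000011
After insert 'dog': sets bits 0 3 5 -> bits=100101100000011
After insert 'cow': sets bits 1 8 10 -> bits=110101101010011
insert 'hen' would touch bits 0 11; currently bit0=1, bit11=0
Bits that are 0 among those (would change 0->1): 11

Answer: 11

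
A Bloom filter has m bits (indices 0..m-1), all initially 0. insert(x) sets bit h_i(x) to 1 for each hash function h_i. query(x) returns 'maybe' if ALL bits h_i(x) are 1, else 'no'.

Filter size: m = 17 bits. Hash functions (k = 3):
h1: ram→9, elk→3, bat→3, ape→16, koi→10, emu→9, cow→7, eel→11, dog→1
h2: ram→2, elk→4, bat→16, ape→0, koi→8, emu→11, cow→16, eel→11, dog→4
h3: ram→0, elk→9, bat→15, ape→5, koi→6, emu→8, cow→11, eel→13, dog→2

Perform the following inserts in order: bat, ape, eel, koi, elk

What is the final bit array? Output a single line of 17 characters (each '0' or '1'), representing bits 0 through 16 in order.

Start: bits=00000000000000000
After insert 'bat': sets bits 3 15 16 -> bits=00010000000000011
After insert 'ape': sets bits 0 5 16 -> bits=10010100000000011
After insert 'eel': sets bits 11 13 -> bits=10010100000101011
After insert 'koi': sets bits 6 8 10 -> bits=10010110101101011
After insert 'elk': sets bits 3 4 9 -> bits=10011110111101011

Answer: 10011110111101011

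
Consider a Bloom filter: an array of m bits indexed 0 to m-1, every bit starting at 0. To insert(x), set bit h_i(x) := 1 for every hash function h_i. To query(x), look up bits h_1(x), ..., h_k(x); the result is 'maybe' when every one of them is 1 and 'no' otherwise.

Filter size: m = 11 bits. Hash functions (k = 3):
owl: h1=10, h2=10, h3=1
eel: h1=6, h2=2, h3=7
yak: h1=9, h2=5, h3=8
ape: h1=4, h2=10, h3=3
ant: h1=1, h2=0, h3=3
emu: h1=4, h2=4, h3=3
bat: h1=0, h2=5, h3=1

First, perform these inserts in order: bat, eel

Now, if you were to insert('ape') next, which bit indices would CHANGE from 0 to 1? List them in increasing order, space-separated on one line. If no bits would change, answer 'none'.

Start: bits=00000000000
After insert 'bat': sets bits 0 1 5 -> bits=11000100000
After insert 'eel': sets bits 2 6 7 -> bits=11100111000
insert 'ape' would touch bits 3 4 10; currently bit3=0, bit4=0, bit10=0
Bits that are 0 among those (would change 0->1): 3 4 10

Answer: 3 4 10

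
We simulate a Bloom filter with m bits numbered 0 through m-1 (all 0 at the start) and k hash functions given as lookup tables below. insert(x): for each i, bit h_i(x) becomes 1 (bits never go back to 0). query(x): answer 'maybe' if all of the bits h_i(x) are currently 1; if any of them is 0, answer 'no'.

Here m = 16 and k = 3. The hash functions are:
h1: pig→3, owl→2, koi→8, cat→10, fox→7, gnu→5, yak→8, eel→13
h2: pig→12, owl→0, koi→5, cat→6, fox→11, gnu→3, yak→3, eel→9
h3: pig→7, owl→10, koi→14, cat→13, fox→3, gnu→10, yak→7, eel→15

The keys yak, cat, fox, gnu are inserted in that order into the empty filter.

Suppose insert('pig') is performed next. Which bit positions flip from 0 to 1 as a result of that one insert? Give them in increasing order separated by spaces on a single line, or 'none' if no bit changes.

Start: bits=0000000000000000
After insert 'yak': sets bits 3 7 8 -> bits=0001000110000000
After insert 'cat': sets bits 6 10 13 -> bits=0001001110100100
After insert 'fox': sets bits 3 7 11 -> bits=0001001110110100
After insert 'gnu': sets bits 3 5 10 -> bits=0001011110110100
insert 'pig' would touch bits 3 7 12; currently bit3=1, bit7=1, bit12=0
Bits that are 0 among those (would change 0->1): 12

Answer: 12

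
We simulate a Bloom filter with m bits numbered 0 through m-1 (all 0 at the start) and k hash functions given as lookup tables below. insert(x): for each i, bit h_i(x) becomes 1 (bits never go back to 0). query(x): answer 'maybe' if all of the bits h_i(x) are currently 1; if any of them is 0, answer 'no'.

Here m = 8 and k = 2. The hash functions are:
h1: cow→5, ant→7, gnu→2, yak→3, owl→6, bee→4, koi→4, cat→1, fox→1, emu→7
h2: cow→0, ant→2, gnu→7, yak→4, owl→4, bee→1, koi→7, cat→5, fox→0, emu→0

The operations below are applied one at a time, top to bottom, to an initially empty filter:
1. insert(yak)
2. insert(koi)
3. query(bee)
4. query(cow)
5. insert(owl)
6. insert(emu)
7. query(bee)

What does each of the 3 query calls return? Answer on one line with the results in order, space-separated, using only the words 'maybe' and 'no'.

Answer: no no no

Derivation:
Start: bits=00000000
Op 1: insert yak -> sets bits 3 4 -> bits=00011000
Op 2: insert koi -> sets bits 4 7 -> bits=00011001
Op 3: query bee -> checks bit1=0, bit4=1 (has a 0) -> no
Op 4: query cow -> checks bit0=0, bit5=0 (has a 0) -> no
Op 5: insert owl -> sets bits 4 6 -> bits=00011011
Op 6: insert emu -> sets bits 0 7 -> bits=10011011
Op 7: query bee -> checks bit1=0, bit4=1 (has a 0) -> no
Query results in order: no no no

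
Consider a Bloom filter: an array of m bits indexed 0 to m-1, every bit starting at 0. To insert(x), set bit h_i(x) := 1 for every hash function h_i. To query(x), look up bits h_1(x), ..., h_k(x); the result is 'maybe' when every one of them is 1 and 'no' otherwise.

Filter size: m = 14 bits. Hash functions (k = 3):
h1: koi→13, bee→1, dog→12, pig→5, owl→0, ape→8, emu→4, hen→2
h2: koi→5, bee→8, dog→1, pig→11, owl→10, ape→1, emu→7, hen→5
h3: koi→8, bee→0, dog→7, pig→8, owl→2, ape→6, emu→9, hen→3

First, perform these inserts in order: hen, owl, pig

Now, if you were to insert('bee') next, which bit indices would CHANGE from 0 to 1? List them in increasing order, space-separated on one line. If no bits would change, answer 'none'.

Start: bits=00000000000000
After insert 'hen': sets bits 2 3 5 -> bits=00110100000000
After insert 'owl': sets bits 0 2 10 -> bits=10110100001000
After insert 'pig': sets bits 5 8 11 -> bits=10110100101100
insert 'bee' would touch bits 0 1 8; currently bit0=1, bit1=0, bit8=1
Bits that are 0 among those (would change 0->1): 1

Answer: 1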